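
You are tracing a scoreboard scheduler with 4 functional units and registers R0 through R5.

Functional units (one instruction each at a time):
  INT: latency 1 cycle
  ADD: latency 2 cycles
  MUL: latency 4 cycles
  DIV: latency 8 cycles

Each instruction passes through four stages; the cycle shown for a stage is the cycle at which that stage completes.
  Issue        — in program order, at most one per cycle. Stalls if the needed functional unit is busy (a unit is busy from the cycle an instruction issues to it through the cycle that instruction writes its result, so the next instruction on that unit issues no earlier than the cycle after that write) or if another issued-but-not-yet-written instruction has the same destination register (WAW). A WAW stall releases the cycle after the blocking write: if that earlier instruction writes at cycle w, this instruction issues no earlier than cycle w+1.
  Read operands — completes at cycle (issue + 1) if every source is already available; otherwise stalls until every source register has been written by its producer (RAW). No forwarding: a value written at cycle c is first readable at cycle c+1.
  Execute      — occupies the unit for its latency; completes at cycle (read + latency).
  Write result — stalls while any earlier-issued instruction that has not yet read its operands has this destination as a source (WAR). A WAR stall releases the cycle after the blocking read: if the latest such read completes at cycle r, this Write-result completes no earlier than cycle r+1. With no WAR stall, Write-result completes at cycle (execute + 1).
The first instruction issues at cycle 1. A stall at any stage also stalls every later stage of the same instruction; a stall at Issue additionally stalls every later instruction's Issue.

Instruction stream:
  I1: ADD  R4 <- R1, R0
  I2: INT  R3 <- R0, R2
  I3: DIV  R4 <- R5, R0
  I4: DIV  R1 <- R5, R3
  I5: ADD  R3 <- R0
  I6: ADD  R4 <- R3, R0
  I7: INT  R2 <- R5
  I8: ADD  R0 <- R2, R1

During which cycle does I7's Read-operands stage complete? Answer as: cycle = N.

[I1] 1/2/4/5
[I2] 2/3/4/5
[I3] 6/7/15/16  (WAW R4: wait I1 write@5)
[I4] 17/18/26/27  (struct: DIV busy until I3 writes@16)
[I5] 18/19/21/22
[I6] 23/24/26/27  (struct: ADD busy until I5 writes@22)
[I7] 24/25/26/27
[I8] 28/29/31/32  (struct: ADD busy until I6 writes@27)

cycle = 25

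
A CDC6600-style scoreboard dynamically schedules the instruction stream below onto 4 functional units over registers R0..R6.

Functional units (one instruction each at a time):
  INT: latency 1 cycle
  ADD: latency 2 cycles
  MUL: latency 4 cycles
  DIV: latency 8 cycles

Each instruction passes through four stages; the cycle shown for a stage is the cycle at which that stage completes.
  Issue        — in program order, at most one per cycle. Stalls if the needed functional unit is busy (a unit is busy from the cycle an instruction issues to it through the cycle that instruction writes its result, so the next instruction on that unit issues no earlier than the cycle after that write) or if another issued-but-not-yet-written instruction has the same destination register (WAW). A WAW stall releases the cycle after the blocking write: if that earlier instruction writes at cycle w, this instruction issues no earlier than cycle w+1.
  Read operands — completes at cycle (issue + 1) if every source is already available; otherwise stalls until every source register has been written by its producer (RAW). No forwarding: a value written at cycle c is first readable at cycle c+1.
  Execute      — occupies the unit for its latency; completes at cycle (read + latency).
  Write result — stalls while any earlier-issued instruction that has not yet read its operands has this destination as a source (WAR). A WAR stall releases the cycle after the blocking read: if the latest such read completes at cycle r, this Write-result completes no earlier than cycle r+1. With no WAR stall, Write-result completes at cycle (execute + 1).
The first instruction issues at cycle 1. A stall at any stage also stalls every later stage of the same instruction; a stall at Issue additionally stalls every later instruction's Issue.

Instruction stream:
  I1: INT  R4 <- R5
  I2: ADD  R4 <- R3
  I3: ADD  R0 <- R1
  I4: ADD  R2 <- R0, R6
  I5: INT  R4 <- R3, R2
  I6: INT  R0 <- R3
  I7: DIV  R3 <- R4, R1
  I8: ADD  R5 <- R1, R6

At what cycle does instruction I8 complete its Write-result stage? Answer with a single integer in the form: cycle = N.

I1: IS=1 RO=2 EX=3 WR=4
I2: IS=5 RO=6 EX=8 WR=9  [WAW R4: wait I1 write@4]
I3: IS=10 RO=11 EX=13 WR=14  [struct: ADD busy until I2 writes@9]
I4: IS=15 RO=16 EX=18 WR=19  [struct: ADD busy until I3 writes@14]
I5: IS=16 RO=20 EX=21 WR=22  [RAW R2: wait I4 write@19]
I6: IS=23 RO=24 EX=25 WR=26  [struct: INT busy until I5 writes@22]
I7: IS=24 RO=25 EX=33 WR=34
I8: IS=25 RO=26 EX=28 WR=29

cycle = 29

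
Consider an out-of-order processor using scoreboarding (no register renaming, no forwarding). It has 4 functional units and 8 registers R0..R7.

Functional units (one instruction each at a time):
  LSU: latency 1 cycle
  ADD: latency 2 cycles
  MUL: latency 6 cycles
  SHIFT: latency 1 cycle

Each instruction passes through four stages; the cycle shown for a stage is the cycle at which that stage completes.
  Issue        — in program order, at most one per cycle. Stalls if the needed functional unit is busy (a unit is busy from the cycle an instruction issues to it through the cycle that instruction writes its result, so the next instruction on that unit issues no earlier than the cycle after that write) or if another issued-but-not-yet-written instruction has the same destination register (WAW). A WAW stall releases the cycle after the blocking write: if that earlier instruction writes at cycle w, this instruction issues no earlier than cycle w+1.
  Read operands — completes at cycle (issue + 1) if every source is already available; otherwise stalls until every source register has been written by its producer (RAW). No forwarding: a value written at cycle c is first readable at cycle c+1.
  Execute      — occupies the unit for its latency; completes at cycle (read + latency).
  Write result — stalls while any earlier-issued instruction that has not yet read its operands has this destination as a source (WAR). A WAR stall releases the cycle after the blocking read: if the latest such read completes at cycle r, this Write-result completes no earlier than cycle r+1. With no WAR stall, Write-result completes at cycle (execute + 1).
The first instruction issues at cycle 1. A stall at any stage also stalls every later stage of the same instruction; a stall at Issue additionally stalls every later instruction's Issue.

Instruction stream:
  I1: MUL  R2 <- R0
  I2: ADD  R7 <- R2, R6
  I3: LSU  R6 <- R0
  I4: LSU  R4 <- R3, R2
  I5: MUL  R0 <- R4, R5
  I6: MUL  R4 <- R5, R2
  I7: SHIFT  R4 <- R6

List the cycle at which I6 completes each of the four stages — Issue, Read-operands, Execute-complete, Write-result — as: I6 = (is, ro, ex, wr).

I6 = (24, 25, 31, 32)

c1: I1 issues→MUL
c2: I1 reads; I2 issues→ADD
c3: I3 issues→LSU
c4: I3 reads
c5: I3 exec-done
c8: I1 exec-done
c9: I1 writes R2
c10: I2 reads
c11: I3 writes R6
c12: I2 exec-done; I4 issues→LSU
c13: I2 writes R7; I4 reads; I5 issues→MUL
c14: I4 exec-done
c15: I4 writes R4
c16: I5 reads
c22: I5 exec-done
c23: I5 writes R0
c24: I6 issues→MUL
c25: I6 reads
c31: I6 exec-done
c32: I6 writes R4
c33: I7 issues→SHIFT
c34: I7 reads
c35: I7 exec-done
c36: I7 writes R4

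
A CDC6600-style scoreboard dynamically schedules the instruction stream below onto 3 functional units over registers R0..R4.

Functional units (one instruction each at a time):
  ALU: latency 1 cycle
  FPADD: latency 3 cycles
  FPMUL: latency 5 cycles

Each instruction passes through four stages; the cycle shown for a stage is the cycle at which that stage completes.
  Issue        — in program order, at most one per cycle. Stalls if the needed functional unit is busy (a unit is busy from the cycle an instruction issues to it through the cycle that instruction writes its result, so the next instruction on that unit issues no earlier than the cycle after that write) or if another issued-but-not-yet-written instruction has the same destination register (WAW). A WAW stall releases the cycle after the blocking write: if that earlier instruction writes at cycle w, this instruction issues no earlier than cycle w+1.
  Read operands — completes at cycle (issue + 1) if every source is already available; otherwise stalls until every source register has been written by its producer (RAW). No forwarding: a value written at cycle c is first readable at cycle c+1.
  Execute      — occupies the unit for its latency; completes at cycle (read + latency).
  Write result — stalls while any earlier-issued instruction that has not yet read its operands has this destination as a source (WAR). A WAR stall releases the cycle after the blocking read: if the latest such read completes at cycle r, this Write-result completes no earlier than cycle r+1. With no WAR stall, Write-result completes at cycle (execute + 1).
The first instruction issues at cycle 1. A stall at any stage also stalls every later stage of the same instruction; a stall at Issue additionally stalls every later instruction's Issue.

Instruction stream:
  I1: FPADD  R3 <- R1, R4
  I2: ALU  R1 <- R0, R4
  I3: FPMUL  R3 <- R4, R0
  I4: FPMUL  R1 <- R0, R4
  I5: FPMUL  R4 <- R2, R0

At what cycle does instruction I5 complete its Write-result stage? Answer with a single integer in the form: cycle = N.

cycle = 30

  I1 | 1 | 2 | 5 | 6
  I2 | 2 | 3 | 4 | 5
  I3 | 7 | 8 | 13 | 14   WAW R3: wait I1 write@6
  I4 | 15 | 16 | 21 | 22   struct: FPMUL busy until I3 writes@14
  I5 | 23 | 24 | 29 | 30   struct: FPMUL busy until I4 writes@22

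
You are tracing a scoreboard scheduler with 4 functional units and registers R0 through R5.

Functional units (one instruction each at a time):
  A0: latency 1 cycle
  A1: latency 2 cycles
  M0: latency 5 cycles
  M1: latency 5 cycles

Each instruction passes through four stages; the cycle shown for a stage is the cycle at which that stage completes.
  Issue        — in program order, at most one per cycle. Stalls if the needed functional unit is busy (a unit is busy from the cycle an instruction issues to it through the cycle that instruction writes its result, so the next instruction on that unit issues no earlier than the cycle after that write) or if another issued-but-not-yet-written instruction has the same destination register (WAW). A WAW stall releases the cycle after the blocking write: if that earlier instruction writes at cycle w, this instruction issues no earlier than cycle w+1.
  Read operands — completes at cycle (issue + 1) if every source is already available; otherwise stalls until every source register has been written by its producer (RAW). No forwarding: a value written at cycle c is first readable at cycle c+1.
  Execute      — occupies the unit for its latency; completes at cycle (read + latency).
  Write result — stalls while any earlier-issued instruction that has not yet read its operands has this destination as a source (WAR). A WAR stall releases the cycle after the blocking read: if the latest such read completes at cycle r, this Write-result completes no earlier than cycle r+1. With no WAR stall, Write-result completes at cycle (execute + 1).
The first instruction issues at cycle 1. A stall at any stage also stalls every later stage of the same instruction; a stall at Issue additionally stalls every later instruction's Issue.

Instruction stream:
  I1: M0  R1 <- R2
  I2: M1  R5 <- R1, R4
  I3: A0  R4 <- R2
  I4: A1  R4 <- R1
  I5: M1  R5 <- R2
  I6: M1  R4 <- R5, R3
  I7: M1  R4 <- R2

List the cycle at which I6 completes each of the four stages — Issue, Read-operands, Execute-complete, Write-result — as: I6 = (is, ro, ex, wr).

I6 = (24, 25, 30, 31)

[1] issue I1 (M0)
[2] I1 read-ops · issue I2 (M1)
[3] issue I3 (A0)
[4] I3 read-ops
[5] I3 finished on A0
[7] I1 finished on M0
[8] I1→R1
[9] I2 read-ops
[10] I3→R4
[11] issue I4 (A1)
[12] I4 read-ops
[14] I2 finished on M1 · I4 finished on A1
[15] I2→R5 · I4→R4
[16] issue I5 (M1)
[17] I5 read-ops
[22] I5 finished on M1
[23] I5→R5
[24] issue I6 (M1)
[25] I6 read-ops
[30] I6 finished on M1
[31] I6→R4
[32] issue I7 (M1)
[33] I7 read-ops
[38] I7 finished on M1
[39] I7→R4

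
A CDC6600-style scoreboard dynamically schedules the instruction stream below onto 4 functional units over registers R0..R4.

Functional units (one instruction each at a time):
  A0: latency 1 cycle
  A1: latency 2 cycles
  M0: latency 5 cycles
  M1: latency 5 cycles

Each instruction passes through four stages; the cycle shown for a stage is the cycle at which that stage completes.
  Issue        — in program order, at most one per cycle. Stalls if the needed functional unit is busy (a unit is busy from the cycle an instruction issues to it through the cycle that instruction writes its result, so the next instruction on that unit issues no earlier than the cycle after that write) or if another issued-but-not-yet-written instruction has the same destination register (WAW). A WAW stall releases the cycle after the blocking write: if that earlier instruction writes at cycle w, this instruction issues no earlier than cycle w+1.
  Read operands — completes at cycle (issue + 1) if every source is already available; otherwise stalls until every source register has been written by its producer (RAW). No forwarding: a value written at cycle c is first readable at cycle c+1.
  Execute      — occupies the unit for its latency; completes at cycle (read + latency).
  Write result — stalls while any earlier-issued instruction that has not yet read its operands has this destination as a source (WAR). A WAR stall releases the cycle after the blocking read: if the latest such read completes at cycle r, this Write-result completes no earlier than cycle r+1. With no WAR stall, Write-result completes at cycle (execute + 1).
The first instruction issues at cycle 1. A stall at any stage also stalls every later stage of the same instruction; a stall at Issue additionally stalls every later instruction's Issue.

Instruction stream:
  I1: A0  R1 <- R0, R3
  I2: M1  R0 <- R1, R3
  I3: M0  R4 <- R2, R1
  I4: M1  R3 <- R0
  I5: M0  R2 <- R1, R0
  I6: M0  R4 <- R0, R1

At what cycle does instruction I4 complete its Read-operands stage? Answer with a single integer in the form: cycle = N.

cycle = 13

I1  is:1  ro:2  ex:3  wr:4
I2  is:2  ro:5  ex:10  wr:11  — RAW R1: wait I1 write@4
I3  is:3  ro:5  ex:10  wr:11  — RAW R1: wait I1 write@4
I4  is:12  ro:13  ex:18  wr:19  — struct: M1 busy until I2 writes@11
I5  is:13  ro:14  ex:19  wr:20
I6  is:21  ro:22  ex:27  wr:28  — struct: M0 busy until I5 writes@20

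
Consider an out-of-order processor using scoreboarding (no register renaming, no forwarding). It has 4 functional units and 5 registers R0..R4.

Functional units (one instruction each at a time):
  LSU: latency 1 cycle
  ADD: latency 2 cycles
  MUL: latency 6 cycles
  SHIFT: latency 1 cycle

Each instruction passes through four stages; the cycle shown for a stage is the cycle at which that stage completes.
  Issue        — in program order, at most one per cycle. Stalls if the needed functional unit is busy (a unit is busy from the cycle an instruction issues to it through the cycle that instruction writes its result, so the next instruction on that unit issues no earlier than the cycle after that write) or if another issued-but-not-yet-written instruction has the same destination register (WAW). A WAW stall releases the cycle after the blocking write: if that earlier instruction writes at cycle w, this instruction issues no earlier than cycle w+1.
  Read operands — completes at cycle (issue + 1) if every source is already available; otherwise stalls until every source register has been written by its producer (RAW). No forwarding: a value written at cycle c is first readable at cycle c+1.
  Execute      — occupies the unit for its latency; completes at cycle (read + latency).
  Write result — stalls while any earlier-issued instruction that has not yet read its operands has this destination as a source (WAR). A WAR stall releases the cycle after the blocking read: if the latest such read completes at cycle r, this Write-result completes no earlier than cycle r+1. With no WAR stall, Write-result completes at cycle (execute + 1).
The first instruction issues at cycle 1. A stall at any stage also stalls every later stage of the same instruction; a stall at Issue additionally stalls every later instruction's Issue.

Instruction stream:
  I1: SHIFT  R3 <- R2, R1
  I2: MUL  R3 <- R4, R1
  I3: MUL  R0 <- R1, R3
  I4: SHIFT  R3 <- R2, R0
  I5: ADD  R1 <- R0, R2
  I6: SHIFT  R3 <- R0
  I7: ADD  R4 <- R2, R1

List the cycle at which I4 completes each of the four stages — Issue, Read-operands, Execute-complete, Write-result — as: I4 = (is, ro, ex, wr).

I4 = (15, 23, 24, 25)

[1] I1 dispatched to SHIFT
[2] I1 operands ready
[3] I1 complete
[4] R3←I1
[5] I2 dispatched to MUL
[6] I2 operands ready
[12] I2 complete
[13] R3←I2
[14] I3 dispatched to MUL
[15] I3 operands ready, I4 dispatched to SHIFT
[16] I5 dispatched to ADD
[21] I3 complete
[22] R0←I3
[23] I4 operands ready, I5 operands ready
[24] I4 complete
[25] R3←I4, I5 complete
[26] R1←I5, I6 dispatched to SHIFT
[27] I6 operands ready, I7 dispatched to ADD
[28] I6 complete, I7 operands ready
[29] R3←I6
[30] I7 complete
[31] R4←I7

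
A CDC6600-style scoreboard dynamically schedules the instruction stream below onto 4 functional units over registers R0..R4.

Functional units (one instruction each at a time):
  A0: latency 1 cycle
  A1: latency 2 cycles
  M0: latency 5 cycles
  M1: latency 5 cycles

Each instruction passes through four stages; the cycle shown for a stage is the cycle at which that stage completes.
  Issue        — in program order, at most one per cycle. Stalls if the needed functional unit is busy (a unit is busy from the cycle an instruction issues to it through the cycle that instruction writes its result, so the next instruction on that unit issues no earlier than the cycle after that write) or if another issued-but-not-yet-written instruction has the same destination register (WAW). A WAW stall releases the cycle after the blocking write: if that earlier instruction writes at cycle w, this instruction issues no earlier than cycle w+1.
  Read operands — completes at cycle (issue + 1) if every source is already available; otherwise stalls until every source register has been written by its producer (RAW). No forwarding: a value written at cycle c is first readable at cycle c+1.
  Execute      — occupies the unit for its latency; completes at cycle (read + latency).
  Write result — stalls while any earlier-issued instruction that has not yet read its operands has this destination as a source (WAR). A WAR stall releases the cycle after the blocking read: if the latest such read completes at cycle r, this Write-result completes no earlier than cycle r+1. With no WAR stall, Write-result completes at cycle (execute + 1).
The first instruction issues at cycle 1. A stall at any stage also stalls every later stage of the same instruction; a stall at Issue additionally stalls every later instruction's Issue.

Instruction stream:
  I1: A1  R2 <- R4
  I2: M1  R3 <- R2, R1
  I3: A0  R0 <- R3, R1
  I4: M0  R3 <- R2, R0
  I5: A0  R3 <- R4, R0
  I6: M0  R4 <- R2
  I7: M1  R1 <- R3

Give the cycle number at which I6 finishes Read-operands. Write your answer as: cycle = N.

cycle = 25

I1 -> (1, 2, 4, 5)
I2 -> (2, 6, 11, 12)  // RAW R2: wait I1 write@5
I3 -> (3, 13, 14, 15)  // RAW R3: wait I2 write@12
I4 -> (13, 16, 21, 22)  // WAW R3: wait I2 write@12, RAW R0: wait I3 write@15
I5 -> (23, 24, 25, 26)  // WAW R3: wait I4 write@22
I6 -> (24, 25, 30, 31)
I7 -> (25, 27, 32, 33)  // RAW R3: wait I5 write@26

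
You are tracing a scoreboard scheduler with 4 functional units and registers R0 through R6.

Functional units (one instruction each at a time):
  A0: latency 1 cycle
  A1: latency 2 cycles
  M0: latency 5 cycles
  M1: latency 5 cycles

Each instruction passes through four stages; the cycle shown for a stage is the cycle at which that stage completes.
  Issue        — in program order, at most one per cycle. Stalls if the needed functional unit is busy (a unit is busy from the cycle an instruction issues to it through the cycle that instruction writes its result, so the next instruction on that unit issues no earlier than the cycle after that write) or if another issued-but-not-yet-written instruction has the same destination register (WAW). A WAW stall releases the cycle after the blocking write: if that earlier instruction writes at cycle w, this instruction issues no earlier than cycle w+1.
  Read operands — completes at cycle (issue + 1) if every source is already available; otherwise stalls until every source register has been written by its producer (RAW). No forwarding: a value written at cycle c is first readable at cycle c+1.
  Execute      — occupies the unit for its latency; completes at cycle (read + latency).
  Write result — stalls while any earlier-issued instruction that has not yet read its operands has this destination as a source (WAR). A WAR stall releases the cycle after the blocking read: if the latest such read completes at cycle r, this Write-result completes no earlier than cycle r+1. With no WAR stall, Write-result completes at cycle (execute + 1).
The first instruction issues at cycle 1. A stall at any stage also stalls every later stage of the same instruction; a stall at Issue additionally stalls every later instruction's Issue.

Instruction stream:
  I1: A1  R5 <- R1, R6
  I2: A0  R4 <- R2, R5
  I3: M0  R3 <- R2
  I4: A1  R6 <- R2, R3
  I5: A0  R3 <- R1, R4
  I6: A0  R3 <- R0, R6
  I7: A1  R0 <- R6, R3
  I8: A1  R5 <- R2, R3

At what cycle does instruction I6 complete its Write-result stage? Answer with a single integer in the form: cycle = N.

cycle = 18

I1  is:1  ro:2  ex:4  wr:5
I2  is:2  ro:6  ex:7  wr:8  — RAW R5: wait I1 write@5
I3  is:3  ro:4  ex:9  wr:10
I4  is:6  ro:11  ex:13  wr:14  — struct: A1 busy until I1 writes@5, RAW R3: wait I3 write@10
I5  is:11  ro:12  ex:13  wr:14  — WAW R3: wait I3 write@10
I6  is:15  ro:16  ex:17  wr:18  — struct: A0 busy until I5 writes@14
I7  is:16  ro:19  ex:21  wr:22  — RAW R3: wait I6 write@18
I8  is:23  ro:24  ex:26  wr:27  — struct: A1 busy until I7 writes@22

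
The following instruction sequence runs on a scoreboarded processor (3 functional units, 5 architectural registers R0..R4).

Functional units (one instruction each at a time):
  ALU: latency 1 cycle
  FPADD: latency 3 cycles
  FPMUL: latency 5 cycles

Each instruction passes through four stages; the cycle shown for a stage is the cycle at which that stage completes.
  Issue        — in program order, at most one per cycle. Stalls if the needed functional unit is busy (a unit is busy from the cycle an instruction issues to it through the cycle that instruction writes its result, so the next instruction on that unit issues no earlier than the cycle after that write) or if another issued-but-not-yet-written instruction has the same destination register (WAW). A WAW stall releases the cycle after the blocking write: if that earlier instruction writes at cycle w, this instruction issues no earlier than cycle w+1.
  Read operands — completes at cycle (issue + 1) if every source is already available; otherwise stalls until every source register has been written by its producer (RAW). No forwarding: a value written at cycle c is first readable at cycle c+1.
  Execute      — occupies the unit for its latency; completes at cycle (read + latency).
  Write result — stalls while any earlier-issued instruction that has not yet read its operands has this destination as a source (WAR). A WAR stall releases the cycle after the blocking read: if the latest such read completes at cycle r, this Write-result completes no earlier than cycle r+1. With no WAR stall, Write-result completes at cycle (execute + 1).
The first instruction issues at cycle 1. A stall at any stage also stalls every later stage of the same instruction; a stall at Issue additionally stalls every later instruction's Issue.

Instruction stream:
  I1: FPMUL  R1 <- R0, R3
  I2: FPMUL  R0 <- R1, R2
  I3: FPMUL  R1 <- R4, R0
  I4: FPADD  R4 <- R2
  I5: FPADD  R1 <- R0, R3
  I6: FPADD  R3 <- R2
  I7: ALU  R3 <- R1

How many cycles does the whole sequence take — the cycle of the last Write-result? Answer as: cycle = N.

[I1] 1/2/7/8
[I2] 9/10/15/16  (struct: FPMUL busy until I1 writes@8)
[I3] 17/18/23/24  (struct: FPMUL busy until I2 writes@16)
[I4] 18/19/22/23
[I5] 25/26/29/30  (WAW R1: wait I3 write@24)
[I6] 31/32/35/36  (struct: FPADD busy until I5 writes@30)
[I7] 37/38/39/40  (WAW R3: wait I6 write@36)

cycle = 40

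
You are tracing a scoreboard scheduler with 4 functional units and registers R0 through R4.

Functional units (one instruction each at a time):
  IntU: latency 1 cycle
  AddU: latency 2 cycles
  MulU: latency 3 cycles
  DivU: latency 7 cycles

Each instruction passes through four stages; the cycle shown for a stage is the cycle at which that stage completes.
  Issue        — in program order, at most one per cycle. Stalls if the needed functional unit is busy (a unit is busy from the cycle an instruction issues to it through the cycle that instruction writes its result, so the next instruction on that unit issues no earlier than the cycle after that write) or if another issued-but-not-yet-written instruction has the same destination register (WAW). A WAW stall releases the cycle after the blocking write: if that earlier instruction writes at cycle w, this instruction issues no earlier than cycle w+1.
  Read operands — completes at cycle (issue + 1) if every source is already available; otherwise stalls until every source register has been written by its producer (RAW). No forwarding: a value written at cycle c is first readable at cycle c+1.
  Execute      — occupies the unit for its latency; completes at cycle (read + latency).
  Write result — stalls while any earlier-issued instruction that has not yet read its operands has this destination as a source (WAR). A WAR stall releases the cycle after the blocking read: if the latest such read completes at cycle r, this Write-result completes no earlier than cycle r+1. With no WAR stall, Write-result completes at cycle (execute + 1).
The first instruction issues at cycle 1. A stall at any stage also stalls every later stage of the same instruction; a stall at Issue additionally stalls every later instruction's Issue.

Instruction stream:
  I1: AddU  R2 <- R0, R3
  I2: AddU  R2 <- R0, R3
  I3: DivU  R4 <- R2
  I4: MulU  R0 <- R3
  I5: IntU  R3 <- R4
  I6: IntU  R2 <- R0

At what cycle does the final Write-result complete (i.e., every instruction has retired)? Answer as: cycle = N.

cycle = 26

[I1] 1/2/4/5
[I2] 6/7/9/10  (struct: AddU busy until I1 writes@5)
[I3] 7/11/18/19  (RAW R2: wait I2 write@10)
[I4] 8/9/12/13
[I5] 9/20/21/22  (RAW R4: wait I3 write@19)
[I6] 23/24/25/26  (struct: IntU busy until I5 writes@22)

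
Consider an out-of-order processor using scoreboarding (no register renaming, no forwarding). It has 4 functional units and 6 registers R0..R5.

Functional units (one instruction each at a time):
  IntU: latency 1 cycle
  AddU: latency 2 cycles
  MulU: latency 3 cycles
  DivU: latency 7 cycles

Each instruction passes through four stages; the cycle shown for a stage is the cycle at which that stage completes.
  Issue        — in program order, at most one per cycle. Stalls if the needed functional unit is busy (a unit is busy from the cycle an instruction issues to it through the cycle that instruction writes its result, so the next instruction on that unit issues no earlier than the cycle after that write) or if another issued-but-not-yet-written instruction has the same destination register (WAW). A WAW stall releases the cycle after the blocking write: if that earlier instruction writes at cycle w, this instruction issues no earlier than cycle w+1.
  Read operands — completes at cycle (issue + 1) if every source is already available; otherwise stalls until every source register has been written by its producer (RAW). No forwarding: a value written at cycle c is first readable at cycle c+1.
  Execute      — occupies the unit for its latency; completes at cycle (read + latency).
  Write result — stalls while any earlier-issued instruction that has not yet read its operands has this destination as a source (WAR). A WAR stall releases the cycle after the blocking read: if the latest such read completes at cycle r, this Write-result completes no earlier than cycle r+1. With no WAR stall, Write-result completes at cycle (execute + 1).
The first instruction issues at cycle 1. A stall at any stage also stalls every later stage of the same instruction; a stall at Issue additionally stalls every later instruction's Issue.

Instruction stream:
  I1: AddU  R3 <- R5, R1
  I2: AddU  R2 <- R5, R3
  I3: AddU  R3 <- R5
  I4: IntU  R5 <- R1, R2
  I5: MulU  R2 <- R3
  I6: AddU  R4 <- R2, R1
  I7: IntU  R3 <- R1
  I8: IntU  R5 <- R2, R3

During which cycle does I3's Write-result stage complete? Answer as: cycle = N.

[1] I1 issues→AddU
[2] I1 reads
[4] I1 exec-done
[5] I1 writes R3
[6] I2 issues→AddU
[7] I2 reads
[9] I2 exec-done
[10] I2 writes R2
[11] I3 issues→AddU
[12] I3 reads, I4 issues→IntU
[13] I4 reads, I5 issues→MulU
[14] I3 exec-done, I4 exec-done
[15] I3 writes R3, I4 writes R5
[16] I5 reads, I6 issues→AddU
[17] I7 issues→IntU
[18] I7 reads
[19] I5 exec-done, I7 exec-done
[20] I5 writes R2, I7 writes R3
[21] I6 reads, I8 issues→IntU
[22] I8 reads
[23] I6 exec-done, I8 exec-done
[24] I6 writes R4, I8 writes R5

cycle = 15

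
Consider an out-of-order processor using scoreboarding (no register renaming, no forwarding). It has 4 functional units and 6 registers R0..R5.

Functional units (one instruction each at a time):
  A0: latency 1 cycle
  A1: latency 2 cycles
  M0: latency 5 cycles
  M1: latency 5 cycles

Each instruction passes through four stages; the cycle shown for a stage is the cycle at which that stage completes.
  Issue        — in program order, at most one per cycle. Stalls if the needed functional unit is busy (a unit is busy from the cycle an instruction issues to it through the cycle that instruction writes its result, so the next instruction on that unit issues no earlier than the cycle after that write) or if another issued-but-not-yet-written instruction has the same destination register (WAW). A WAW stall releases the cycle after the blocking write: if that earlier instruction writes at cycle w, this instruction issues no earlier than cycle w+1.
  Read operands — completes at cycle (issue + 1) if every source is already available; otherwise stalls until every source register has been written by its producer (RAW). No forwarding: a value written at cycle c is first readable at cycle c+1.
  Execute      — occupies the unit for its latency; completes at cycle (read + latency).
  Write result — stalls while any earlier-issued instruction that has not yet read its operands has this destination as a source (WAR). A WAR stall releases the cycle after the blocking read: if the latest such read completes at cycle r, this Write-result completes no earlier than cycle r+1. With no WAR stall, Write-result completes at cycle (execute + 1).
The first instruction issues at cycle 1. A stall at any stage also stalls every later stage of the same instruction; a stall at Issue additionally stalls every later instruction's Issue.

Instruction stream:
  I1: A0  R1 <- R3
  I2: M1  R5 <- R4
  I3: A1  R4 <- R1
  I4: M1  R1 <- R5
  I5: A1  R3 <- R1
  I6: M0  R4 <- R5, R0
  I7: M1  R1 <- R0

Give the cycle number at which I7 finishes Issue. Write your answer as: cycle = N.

cycle = 18

cycle 1: I1 issues→A0
cycle 2: I1 reads; I2 issues→M1
cycle 3: I1 exec-done; I2 reads; I3 issues→A1
cycle 4: I1 writes R1
cycle 5: I3 reads
cycle 7: I3 exec-done
cycle 8: I2 exec-done; I3 writes R4
cycle 9: I2 writes R5
cycle 10: I4 issues→M1
cycle 11: I4 reads; I5 issues→A1
cycle 12: I6 issues→M0
cycle 13: I6 reads
cycle 16: I4 exec-done
cycle 17: I4 writes R1
cycle 18: I5 reads; I6 exec-done; I7 issues→M1
cycle 19: I6 writes R4; I7 reads
cycle 20: I5 exec-done
cycle 21: I5 writes R3
cycle 24: I7 exec-done
cycle 25: I7 writes R1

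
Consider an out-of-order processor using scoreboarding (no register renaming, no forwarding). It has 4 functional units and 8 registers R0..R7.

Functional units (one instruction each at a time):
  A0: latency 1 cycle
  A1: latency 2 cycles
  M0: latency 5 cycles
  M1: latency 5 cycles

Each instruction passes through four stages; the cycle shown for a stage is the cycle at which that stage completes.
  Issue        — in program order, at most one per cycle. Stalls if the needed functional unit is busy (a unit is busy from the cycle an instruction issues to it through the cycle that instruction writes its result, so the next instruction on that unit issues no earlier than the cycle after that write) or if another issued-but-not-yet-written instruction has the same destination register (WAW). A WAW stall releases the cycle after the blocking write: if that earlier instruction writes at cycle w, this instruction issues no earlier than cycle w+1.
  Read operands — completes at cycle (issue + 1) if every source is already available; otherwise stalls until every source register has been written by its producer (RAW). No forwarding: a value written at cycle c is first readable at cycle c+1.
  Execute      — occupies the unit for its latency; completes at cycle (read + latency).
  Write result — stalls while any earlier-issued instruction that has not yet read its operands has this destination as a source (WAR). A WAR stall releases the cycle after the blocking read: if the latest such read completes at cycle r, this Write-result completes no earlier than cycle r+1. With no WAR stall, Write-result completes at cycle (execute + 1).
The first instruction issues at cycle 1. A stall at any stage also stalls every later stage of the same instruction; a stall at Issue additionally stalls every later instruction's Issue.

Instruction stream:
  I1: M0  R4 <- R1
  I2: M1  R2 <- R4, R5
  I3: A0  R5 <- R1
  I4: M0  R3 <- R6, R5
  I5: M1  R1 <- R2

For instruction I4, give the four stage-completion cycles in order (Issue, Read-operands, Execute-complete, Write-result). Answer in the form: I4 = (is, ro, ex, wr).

cycle 1: I1 dispatched to M0
cycle 2: I1 operands ready, I2 dispatched to M1
cycle 3: I3 dispatched to A0
cycle 4: I3 operands ready
cycle 5: I3 complete
cycle 7: I1 complete
cycle 8: R4←I1
cycle 9: I2 operands ready, I4 dispatched to M0
cycle 10: R5←I3
cycle 11: I4 operands ready
cycle 14: I2 complete
cycle 15: R2←I2
cycle 16: I4 complete, I5 dispatched to M1
cycle 17: R3←I4, I5 operands ready
cycle 22: I5 complete
cycle 23: R1←I5

I4 = (9, 11, 16, 17)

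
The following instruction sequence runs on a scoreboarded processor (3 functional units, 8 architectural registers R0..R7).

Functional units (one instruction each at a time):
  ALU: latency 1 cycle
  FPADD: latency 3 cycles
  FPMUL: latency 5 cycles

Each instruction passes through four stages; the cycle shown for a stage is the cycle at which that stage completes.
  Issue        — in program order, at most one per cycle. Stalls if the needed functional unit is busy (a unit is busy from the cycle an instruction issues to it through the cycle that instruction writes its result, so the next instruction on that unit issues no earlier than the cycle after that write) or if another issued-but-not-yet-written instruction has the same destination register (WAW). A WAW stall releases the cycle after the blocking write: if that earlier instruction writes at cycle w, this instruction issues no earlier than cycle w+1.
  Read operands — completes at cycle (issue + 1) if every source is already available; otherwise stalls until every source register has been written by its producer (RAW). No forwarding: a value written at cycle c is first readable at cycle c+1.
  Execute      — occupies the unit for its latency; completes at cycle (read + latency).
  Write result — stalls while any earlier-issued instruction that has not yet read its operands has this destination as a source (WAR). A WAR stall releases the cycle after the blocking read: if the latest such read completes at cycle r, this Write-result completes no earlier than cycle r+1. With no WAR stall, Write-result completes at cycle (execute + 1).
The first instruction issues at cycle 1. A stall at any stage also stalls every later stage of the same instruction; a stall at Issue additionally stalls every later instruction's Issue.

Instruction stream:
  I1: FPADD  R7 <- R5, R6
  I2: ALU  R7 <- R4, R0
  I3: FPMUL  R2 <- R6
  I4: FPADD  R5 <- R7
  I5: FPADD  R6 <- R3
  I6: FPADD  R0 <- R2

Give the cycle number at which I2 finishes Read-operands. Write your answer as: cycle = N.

I1: IS=1 RO=2 EX=5 WR=6
I2: IS=7 RO=8 EX=9 WR=10  [WAW R7: wait I1 write@6]
I3: IS=8 RO=9 EX=14 WR=15
I4: IS=9 RO=11 EX=14 WR=15  [RAW R7: wait I2 write@10]
I5: IS=16 RO=17 EX=20 WR=21  [struct: FPADD busy until I4 writes@15]
I6: IS=22 RO=23 EX=26 WR=27  [struct: FPADD busy until I5 writes@21]

cycle = 8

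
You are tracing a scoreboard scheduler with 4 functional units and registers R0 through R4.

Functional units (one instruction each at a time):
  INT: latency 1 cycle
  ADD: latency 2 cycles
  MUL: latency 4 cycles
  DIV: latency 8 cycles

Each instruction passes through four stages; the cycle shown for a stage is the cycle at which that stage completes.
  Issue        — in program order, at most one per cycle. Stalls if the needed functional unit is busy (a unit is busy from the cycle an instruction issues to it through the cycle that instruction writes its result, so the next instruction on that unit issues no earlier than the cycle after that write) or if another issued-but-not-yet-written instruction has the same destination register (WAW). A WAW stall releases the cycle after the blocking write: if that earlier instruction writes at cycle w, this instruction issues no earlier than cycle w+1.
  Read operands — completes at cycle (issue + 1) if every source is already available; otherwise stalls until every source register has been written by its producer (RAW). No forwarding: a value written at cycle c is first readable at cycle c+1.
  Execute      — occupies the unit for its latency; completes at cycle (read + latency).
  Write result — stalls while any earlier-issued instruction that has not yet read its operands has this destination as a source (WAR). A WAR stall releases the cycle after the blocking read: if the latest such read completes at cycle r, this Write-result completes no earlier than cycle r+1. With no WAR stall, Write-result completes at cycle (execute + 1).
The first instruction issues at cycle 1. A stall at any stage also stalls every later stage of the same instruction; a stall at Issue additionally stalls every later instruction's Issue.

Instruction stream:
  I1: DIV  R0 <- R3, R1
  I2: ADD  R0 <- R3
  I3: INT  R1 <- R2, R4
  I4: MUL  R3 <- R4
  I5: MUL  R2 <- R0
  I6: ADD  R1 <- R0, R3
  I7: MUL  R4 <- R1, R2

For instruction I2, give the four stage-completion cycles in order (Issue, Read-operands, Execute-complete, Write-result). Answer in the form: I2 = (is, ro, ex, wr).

I1 -> (1, 2, 10, 11)
I2 -> (12, 13, 15, 16)  // WAW R0: wait I1 write@11
I3 -> (13, 14, 15, 16)
I4 -> (14, 15, 19, 20)
I5 -> (21, 22, 26, 27)  // struct: MUL busy until I4 writes@20
I6 -> (22, 23, 25, 26)
I7 -> (28, 29, 33, 34)  // struct: MUL busy until I5 writes@27

I2 = (12, 13, 15, 16)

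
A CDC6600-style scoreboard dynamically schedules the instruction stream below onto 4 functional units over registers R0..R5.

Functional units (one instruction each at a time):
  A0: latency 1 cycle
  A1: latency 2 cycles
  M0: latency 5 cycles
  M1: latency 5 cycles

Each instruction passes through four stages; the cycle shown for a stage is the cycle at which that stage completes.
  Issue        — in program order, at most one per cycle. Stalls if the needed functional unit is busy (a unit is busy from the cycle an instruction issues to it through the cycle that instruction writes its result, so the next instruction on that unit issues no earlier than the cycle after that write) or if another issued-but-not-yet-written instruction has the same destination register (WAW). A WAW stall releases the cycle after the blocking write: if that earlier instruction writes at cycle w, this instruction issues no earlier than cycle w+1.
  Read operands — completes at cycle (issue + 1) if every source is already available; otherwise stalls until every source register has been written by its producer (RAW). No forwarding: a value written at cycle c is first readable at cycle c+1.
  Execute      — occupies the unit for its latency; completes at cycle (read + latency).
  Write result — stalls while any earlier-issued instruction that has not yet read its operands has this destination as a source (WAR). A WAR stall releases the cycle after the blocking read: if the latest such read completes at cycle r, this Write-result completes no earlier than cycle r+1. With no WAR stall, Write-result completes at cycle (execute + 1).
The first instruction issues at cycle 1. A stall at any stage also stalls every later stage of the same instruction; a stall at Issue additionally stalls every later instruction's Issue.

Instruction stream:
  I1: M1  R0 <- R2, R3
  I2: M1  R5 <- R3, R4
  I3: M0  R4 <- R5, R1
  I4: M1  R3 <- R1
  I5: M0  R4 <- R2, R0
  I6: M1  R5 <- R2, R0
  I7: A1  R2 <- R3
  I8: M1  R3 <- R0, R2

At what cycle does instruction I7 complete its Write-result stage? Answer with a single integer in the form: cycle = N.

cycle = 30

[I1] 1/2/7/8
[I2] 9/10/15/16  (struct: M1 busy until I1 writes@8)
[I3] 10/17/22/23  (RAW R5: wait I2 write@16)
[I4] 17/18/23/24  (struct: M1 busy until I2 writes@16)
[I5] 24/25/30/31  (struct: M0 busy until I3 writes@23)
[I6] 25/26/31/32
[I7] 26/27/29/30
[I8] 33/34/39/40  (struct: M1 busy until I6 writes@32)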